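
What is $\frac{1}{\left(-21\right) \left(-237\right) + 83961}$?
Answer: $\frac{1}{88938} \approx 1.1244 \cdot 10^{-5}$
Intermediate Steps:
$\frac{1}{\left(-21\right) \left(-237\right) + 83961} = \frac{1}{4977 + 83961} = \frac{1}{88938}$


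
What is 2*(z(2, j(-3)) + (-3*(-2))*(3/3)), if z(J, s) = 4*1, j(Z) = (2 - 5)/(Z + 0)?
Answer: 20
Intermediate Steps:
j(Z) = -3/Z
z(J, s) = 4
2*(z(2, j(-3)) + (-3*(-2))*(3/3)) = 2*(4 + (-3*(-2))*(3/3)) = 2*(4 + 6*(3*(⅓))) = 2*(4 + 6*1) = 2*(4 + 6) = 2*10 = 20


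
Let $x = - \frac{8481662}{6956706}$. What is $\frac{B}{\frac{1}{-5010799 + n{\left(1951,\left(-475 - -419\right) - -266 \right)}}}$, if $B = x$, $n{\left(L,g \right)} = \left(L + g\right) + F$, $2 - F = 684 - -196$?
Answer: $\frac{21244510747796}{3478353} \approx 6.1076 \cdot 10^{6}$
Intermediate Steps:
$F = -878$ ($F = 2 - \left(684 - -196\right) = 2 - \left(684 + 196\right) = 2 - 880 = -878$)
$n{\left(L,g \right)} = -878 + L + g$ ($n{\left(L,g \right)} = \left(L + g\right) - 878 = -878 + L + g$)
$x = - \frac{4240831}{3478353}$ ($x = \left(-8481662\right) \frac{1}{6956706} = - \frac{4240831}{3478353} \approx -1.2192$)
$B = - \frac{4240831}{3478353} \approx -1.2192$
$\frac{B}{\frac{1}{-5010799 + n{\left(1951,\left(-475 - -419\right) - -266 \right)}}} = - \frac{4240831}{3478353 \frac{1}{-5010799 - -1283}} = - \frac{4240831}{3478353 \frac{1}{-5010799 + \left(-878 + 1951 + \left(\left(-475 + 419\right) + 266\right)\right)}} = - \frac{4240831}{3478353 \frac{1}{-5010799 + \left(-878 + 1951 + \left(-56 + 266\right)\right)}} = - \frac{4240831}{3478353 \frac{1}{-5010799 + \left(-878 + 1951 + 210\right)}} = - \frac{4240831}{3478353 \frac{1}{-5010799 + 1283}} = - \frac{4240831}{3478353 \frac{1}{-5009516}} = - \frac{4240831}{3478353 \left(- \frac{1}{5009516}\right)} = \left(- \frac{4240831}{3478353}\right) \left(-5009516\right) = \frac{21244510747796}{3478353}$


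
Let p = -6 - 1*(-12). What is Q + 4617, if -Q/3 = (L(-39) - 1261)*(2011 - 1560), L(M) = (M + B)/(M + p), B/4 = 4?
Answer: 1709807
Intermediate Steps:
B = 16 (B = 4*4 = 16)
p = 6 (p = -6 + 12 = 6)
L(M) = (16 + M)/(6 + M) (L(M) = (M + 16)/(M + 6) = (16 + M)/(6 + M))
Q = 1705190 (Q = -3*((16 - 39)/(6 - 39) - 1261)*(2011 - 1560) = -3*(-23/(-33) - 1261)*451 = -3*(-1/33*(-23) - 1261)*451 = -3*(23/33 - 1261)*451 = -(-41590)*451/11 = -3*(-1705190/3) = 1705190)
Q + 4617 = 1705190 + 4617 = 1709807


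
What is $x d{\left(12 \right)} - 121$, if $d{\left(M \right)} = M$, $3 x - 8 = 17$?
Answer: $-21$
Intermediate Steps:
$x = \frac{25}{3}$ ($x = \frac{8}{3} + \frac{1}{3} \cdot 17 = \frac{8}{3} + \frac{17}{3} = \frac{25}{3} \approx 8.3333$)
$x d{\left(12 \right)} - 121 = \frac{25}{3} \cdot 12 - 121 = 100 - 121 = -21$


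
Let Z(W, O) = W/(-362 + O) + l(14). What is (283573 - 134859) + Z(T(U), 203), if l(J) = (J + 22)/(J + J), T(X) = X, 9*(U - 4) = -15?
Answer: 496560290/3339 ≈ 1.4872e+5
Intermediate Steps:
U = 7/3 (U = 4 + (1/9)*(-15) = 4 - 5/3 = 7/3 ≈ 2.3333)
l(J) = (22 + J)/(2*J) (l(J) = (22 + J)/((2*J)) = (22 + J)*(1/(2*J)) = (22 + J)/(2*J))
Z(W, O) = 9/7 + W/(-362 + O) (Z(W, O) = W/(-362 + O) + (1/2)*(22 + 14)/14 = W/(-362 + O) + (1/2)*(1/14)*36 = W/(-362 + O) + 9/7 = 9/7 + W/(-362 + O))
(283573 - 134859) + Z(T(U), 203) = (283573 - 134859) + (-3258 + 7*(7/3) + 9*203)/(7*(-362 + 203)) = 148714 + (1/7)*(-3258 + 49/3 + 1827)/(-159) = 148714 + (1/7)*(-1/159)*(-4244/3) = 148714 + 4244/3339 = 496560290/3339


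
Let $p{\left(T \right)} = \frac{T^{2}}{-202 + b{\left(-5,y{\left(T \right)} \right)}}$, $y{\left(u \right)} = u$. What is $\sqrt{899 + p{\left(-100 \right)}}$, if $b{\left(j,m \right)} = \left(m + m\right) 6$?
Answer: $\frac{\sqrt{438264499}}{701} \approx 29.864$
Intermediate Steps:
$b{\left(j,m \right)} = 12 m$ ($b{\left(j,m \right)} = 2 m 6 = 12 m$)
$p{\left(T \right)} = \frac{T^{2}}{-202 + 12 T}$
$\sqrt{899 + p{\left(-100 \right)}} = \sqrt{899 + \frac{\left(-100\right)^{2}}{2 \left(-101 + 6 \left(-100\right)\right)}} = \sqrt{899 + \frac{1}{2} \cdot 10000 \frac{1}{-101 - 600}} = \sqrt{899 + \frac{1}{2} \cdot 10000 \frac{1}{-701}} = \sqrt{899 + \frac{1}{2} \cdot 10000 \left(- \frac{1}{701}\right)} = \sqrt{899 - \frac{5000}{701}} = \sqrt{\frac{625199}{701}} = \frac{\sqrt{438264499}}{701}$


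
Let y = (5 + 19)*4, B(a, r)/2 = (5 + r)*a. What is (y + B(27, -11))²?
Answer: 51984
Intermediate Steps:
B(a, r) = 2*a*(5 + r) (B(a, r) = 2*((5 + r)*a) = 2*(a*(5 + r)) = 2*a*(5 + r))
y = 96 (y = 24*4 = 96)
(y + B(27, -11))² = (96 + 2*27*(5 - 11))² = (96 + 2*27*(-6))² = (96 - 324)² = (-228)² = 51984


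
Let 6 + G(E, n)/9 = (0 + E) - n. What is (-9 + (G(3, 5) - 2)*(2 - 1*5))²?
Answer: 45369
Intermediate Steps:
G(E, n) = -54 - 9*n + 9*E (G(E, n) = -54 + 9*((0 + E) - n) = -54 + 9*(E - n) = -54 + (-9*n + 9*E) = -54 - 9*n + 9*E)
(-9 + (G(3, 5) - 2)*(2 - 1*5))² = (-9 + ((-54 - 9*5 + 9*3) - 2)*(2 - 1*5))² = (-9 + ((-54 - 45 + 27) - 2)*(2 - 5))² = (-9 + (-72 - 2)*(-3))² = (-9 - 74*(-3))² = (-9 + 222)² = 213² = 45369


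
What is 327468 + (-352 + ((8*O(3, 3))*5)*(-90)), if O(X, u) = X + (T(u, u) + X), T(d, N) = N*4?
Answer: 262316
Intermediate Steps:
T(d, N) = 4*N
O(X, u) = 2*X + 4*u (O(X, u) = X + (4*u + X) = X + (X + 4*u) = 2*X + 4*u)
327468 + (-352 + ((8*O(3, 3))*5)*(-90)) = 327468 + (-352 + ((8*(2*3 + 4*3))*5)*(-90)) = 327468 + (-352 + ((8*(6 + 12))*5)*(-90)) = 327468 + (-352 + ((8*18)*5)*(-90)) = 327468 + (-352 + (144*5)*(-90)) = 327468 + (-352 + 720*(-90)) = 327468 + (-352 - 64800) = 327468 - 65152 = 262316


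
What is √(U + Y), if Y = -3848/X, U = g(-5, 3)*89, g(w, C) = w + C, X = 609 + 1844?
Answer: I*√1080502346/2453 ≈ 13.4*I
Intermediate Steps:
X = 2453
g(w, C) = C + w
U = -178 (U = (3 - 5)*89 = -2*89 = -178)
Y = -3848/2453 ≈ -1.5687
√(U + Y) = √(-178 - 3848/2453) = √(-440482/2453) = I*√1080502346/2453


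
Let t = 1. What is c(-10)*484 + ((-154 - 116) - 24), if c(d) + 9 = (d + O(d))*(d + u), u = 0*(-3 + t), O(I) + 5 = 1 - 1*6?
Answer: 92150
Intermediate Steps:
O(I) = -10 (O(I) = -5 + (1 - 1*6) = -5 + (1 - 6) = -5 - 5 = -10)
u = 0 (u = 0*(-3 + 1) = 0*(-2) = 0)
c(d) = -9 + d*(-10 + d) (c(d) = -9 + (d - 10)*(d + 0) = -9 + (-10 + d)*d = -9 + d*(-10 + d))
c(-10)*484 + ((-154 - 116) - 24) = (-9 + (-10)**2 - 10*(-10))*484 + ((-154 - 116) - 24) = (-9 + 100 + 100)*484 + (-270 - 24) = 191*484 - 294 = 92444 - 294 = 92150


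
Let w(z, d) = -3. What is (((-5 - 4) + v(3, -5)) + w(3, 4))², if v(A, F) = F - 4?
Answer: 441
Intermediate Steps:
v(A, F) = -4 + F
(((-5 - 4) + v(3, -5)) + w(3, 4))² = (((-5 - 4) + (-4 - 5)) - 3)² = ((-9 - 9) - 3)² = (-18 - 3)² = (-21)² = 441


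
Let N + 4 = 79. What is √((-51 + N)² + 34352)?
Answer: 4*√2183 ≈ 186.89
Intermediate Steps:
N = 75 (N = -4 + 79 = 75)
√((-51 + N)² + 34352) = √((-51 + 75)² + 34352) = √(24² + 34352) = √(576 + 34352) = √34928 = 4*√2183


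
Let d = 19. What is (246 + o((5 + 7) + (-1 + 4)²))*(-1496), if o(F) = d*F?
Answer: -964920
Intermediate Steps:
o(F) = 19*F
(246 + o((5 + 7) + (-1 + 4)²))*(-1496) = (246 + 19*((5 + 7) + (-1 + 4)²))*(-1496) = (246 + 19*(12 + 3²))*(-1496) = (246 + 19*(12 + 9))*(-1496) = (246 + 19*21)*(-1496) = (246 + 399)*(-1496) = 645*(-1496) = -964920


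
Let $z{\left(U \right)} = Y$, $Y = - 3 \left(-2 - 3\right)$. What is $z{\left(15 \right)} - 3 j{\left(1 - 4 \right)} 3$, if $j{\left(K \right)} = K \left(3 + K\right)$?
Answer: $0$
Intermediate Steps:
$Y = 15$ ($Y = \left(-3\right) \left(-5\right) = 15$)
$z{\left(U \right)} = 15$
$z{\left(15 \right)} - 3 j{\left(1 - 4 \right)} 3 = 15 - 3 \left(1 - 4\right) \left(3 + \left(1 - 4\right)\right) 3 = 15 - 3 \left(- 3 \left(3 - 3\right)\right) 3 = 15 - 3 \left(\left(-3\right) 0\right) 3 = 15 \left(-3\right) 0 \cdot 3 = 15 \cdot 0 \cdot 3 = 15 \cdot 0 = 0$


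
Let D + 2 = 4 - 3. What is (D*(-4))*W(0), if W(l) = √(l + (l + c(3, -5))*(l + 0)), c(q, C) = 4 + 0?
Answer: 0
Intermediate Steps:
c(q, C) = 4
W(l) = √(l + l*(4 + l)) (W(l) = √(l + (l + 4)*(l + 0)) = √(l + (4 + l)*l) = √(l + l*(4 + l)))
D = -1 (D = -2 + (4 - 3) = -2 + 1 = -1)
(D*(-4))*W(0) = (-1*(-4))*√(0*(5 + 0)) = 4*√(0*5) = 4*√0 = 4*0 = 0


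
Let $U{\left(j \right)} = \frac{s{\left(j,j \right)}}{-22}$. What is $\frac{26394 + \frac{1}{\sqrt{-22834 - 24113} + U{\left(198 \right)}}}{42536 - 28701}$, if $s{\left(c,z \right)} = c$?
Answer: $\frac{413752341}{216877460} - \frac{i \sqrt{46947}}{650632380} \approx 1.9078 - 3.3302 \cdot 10^{-7} i$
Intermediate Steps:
$U{\left(j \right)} = - \frac{j}{22}$ ($U{\left(j \right)} = \frac{j}{-22} = j \left(- \frac{1}{22}\right) = - \frac{j}{22}$)
$\frac{26394 + \frac{1}{\sqrt{-22834 - 24113} + U{\left(198 \right)}}}{42536 - 28701} = \frac{26394 + \frac{1}{\sqrt{-22834 - 24113} - 9}}{42536 - 28701} = \frac{26394 + \frac{1}{\sqrt{-46947} - 9}}{13835} = \left(26394 + \frac{1}{i \sqrt{46947} - 9}\right) \frac{1}{13835} = \left(26394 + \frac{1}{-9 + i \sqrt{46947}}\right) \frac{1}{13835} = \frac{26394}{13835} + \frac{1}{13835 \left(-9 + i \sqrt{46947}\right)}$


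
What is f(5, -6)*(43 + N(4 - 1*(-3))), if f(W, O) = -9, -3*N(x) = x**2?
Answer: -240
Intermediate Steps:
N(x) = -x**2/3
f(5, -6)*(43 + N(4 - 1*(-3))) = -9*(43 - (4 - 1*(-3))**2/3) = -9*(43 - (4 + 3)**2/3) = -9*(43 - 1/3*7**2) = -9*(43 - 1/3*49) = -9*(43 - 49/3) = -9*80/3 = -240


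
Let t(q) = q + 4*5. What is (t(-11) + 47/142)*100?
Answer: 66250/71 ≈ 933.10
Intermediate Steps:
t(q) = 20 + q (t(q) = q + 20 = 20 + q)
(t(-11) + 47/142)*100 = ((20 - 11) + 47/142)*100 = (9 + 47*(1/142))*100 = (9 + 47/142)*100 = (1325/142)*100 = 66250/71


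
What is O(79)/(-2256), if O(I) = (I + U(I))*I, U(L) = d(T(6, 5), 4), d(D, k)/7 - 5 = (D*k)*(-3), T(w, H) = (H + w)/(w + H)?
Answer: -395/376 ≈ -1.0505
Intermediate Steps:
T(w, H) = 1 (T(w, H) = (H + w)/(H + w) = 1)
d(D, k) = 35 - 21*D*k (d(D, k) = 35 + 7*((D*k)*(-3)) = 35 + 7*(-3*D*k) = 35 - 21*D*k)
U(L) = -49 (U(L) = 35 - 21*1*4 = 35 - 84 = -49)
O(I) = I*(-49 + I) (O(I) = (I - 49)*I = (-49 + I)*I = I*(-49 + I))
O(79)/(-2256) = (79*(-49 + 79))/(-2256) = (79*30)*(-1/2256) = 2370*(-1/2256) = -395/376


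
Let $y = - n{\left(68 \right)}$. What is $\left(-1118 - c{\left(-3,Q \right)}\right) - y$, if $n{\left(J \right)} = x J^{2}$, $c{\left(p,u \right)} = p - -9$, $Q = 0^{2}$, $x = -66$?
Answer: $-306308$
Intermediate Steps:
$Q = 0$
$c{\left(p,u \right)} = 9 + p$ ($c{\left(p,u \right)} = p + 9 = 9 + p$)
$n{\left(J \right)} = - 66 J^{2}$
$y = 305184$ ($y = - \left(-66\right) 68^{2} = - \left(-66\right) 4624 = \left(-1\right) \left(-305184\right) = 305184$)
$\left(-1118 - c{\left(-3,Q \right)}\right) - y = \left(-1118 - \left(9 - 3\right)\right) - 305184 = \left(-1118 - 6\right) - 305184 = -1124 - 305184 = -306308$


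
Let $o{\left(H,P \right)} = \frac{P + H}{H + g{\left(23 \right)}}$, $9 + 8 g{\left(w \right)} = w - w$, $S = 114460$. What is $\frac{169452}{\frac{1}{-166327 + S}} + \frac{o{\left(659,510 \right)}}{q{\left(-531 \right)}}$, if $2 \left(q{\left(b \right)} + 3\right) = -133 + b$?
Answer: $- \frac{15495871458024172}{1763105} \approx -8.789 \cdot 10^{9}$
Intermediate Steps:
$g{\left(w \right)} = - \frac{9}{8}$ ($g{\left(w \right)} = - \frac{9}{8} + \frac{w - w}{8} = - \frac{9}{8} + \frac{1}{8} \cdot 0 = - \frac{9}{8} + 0 = - \frac{9}{8}$)
$q{\left(b \right)} = - \frac{139}{2} + \frac{b}{2}$ ($q{\left(b \right)} = -3 + \frac{-133 + b}{2} = -3 + \left(- \frac{133}{2} + \frac{b}{2}\right) = - \frac{139}{2} + \frac{b}{2}$)
$o{\left(H,P \right)} = \frac{H + P}{- \frac{9}{8} + H}$ ($o{\left(H,P \right)} = \frac{P + H}{H - \frac{9}{8}} = \frac{H + P}{- \frac{9}{8} + H}$)
$\frac{169452}{\frac{1}{-166327 + S}} + \frac{o{\left(659,510 \right)}}{q{\left(-531 \right)}} = \frac{169452}{\frac{1}{-166327 + 114460}} + \frac{8 \frac{1}{-9 + 8 \cdot 659} \left(659 + 510\right)}{- \frac{139}{2} + \frac{1}{2} \left(-531\right)} = \frac{169452}{\frac{1}{-51867}} + \frac{8 \frac{1}{-9 + 5272} \cdot 1169}{- \frac{139}{2} - \frac{531}{2}} = \frac{169452}{- \frac{1}{51867}} + \frac{8 \cdot \frac{1}{5263} \cdot 1169}{-335} = 169452 \left(-51867\right) + 8 \cdot \frac{1}{5263} \cdot 1169 \left(- \frac{1}{335}\right) = -8788966884 + \frac{9352}{5263} \left(- \frac{1}{335}\right) = -8788966884 - \frac{9352}{1763105} = - \frac{15495871458024172}{1763105}$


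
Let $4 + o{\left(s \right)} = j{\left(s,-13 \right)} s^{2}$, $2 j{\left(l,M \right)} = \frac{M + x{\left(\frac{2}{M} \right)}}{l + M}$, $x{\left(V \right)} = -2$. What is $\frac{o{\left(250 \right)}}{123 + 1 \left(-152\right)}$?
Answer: $\frac{156566}{2291} \approx 68.34$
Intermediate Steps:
$j{\left(l,M \right)} = \frac{-2 + M}{2 \left(M + l\right)}$ ($j{\left(l,M \right)} = \frac{\left(M - 2\right) \frac{1}{l + M}}{2} = \frac{\left(-2 + M\right) \frac{1}{M + l}}{2} = \frac{\frac{1}{M + l} \left(-2 + M\right)}{2} = \frac{-2 + M}{2 \left(M + l\right)}$)
$o{\left(s \right)} = -4 - \frac{15 s^{2}}{2 \left(-13 + s\right)}$ ($o{\left(s \right)} = -4 + \frac{-1 + \frac{1}{2} \left(-13\right)}{-13 + s} s^{2} = -4 + \frac{-1 - \frac{13}{2}}{-13 + s} s^{2} = -4 + \frac{1}{-13 + s} \left(- \frac{15}{2}\right) s^{2} = -4 + - \frac{15}{2 \left(-13 + s\right)} s^{2} = -4 - \frac{15 s^{2}}{2 \left(-13 + s\right)}$)
$\frac{o{\left(250 \right)}}{123 + 1 \left(-152\right)} = \frac{\frac{1}{2} \frac{1}{-13 + 250} \left(104 - 15 \cdot 250^{2} - 2000\right)}{123 + 1 \left(-152\right)} = \frac{\frac{1}{2} \cdot \frac{1}{237} \left(104 - 937500 - 2000\right)}{123 - 152} = \frac{\frac{1}{2} \cdot \frac{1}{237} \left(104 - 937500 - 2000\right)}{-29} = \frac{1}{2} \cdot \frac{1}{237} \left(-939396\right) \left(- \frac{1}{29}\right) = \left(- \frac{156566}{79}\right) \left(- \frac{1}{29}\right) = \frac{156566}{2291}$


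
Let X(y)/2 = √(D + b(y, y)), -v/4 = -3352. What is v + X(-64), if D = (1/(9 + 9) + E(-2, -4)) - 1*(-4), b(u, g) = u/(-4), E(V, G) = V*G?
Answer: 13408 + √1010/3 ≈ 13419.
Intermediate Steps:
v = 13408 (v = -4*(-3352) = 13408)
E(V, G) = G*V
b(u, g) = -u/4 (b(u, g) = u*(-¼) = -u/4)
D = 217/18 (D = (1/(9 + 9) - 4*(-2)) - 1*(-4) = (1/18 + 8) + 4 = 145/18 + 4 = 217/18 ≈ 12.056)
X(y) = 2*√(217/18 - y/4)
v + X(-64) = 13408 + √(434 - 9*(-64))/3 = 13408 + √(434 + 576)/3 = 13408 + √1010/3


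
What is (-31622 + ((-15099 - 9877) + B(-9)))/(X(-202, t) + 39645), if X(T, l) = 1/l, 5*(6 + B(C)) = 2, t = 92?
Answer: -26037656/18236705 ≈ -1.4278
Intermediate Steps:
B(C) = -28/5 (B(C) = -6 + (1/5)*2 = -6 + 2/5 = -28/5)
(-31622 + ((-15099 - 9877) + B(-9)))/(X(-202, t) + 39645) = (-31622 + ((-15099 - 9877) - 28/5))/(1/92 + 39645) = (-31622 + (-24976 - 28/5))/(1/92 + 39645) = (-31622 - 124908/5)/(3647341/92) = -283018/5*92/3647341 = -26037656/18236705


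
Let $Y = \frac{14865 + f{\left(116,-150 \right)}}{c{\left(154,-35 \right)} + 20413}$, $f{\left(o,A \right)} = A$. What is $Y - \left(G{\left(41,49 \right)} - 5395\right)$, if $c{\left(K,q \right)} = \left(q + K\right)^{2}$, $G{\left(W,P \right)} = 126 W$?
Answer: $\frac{7932161}{34574} \approx 229.43$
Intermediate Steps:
$c{\left(K,q \right)} = \left(K + q\right)^{2}$
$Y = \frac{14715}{34574}$ ($Y = \frac{14865 - 150}{\left(154 - 35\right)^{2} + 20413} = \frac{14715}{119^{2} + 20413} = \frac{14715}{14161 + 20413} = \frac{14715}{34574} \approx 0.42561$)
$Y - \left(G{\left(41,49 \right)} - 5395\right) = \frac{14715}{34574} - \left(126 \cdot 41 - 5395\right) = \frac{14715}{34574} - \left(5166 - 5395\right) = \frac{14715}{34574} - -229 = \frac{14715}{34574} + 229 = \frac{7932161}{34574}$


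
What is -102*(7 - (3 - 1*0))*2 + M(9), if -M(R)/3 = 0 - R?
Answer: -789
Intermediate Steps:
M(R) = 3*R (M(R) = -3*(0 - R) = -(-3)*R = 3*R)
-102*(7 - (3 - 1*0))*2 + M(9) = -102*(7 - (3 - 1*0))*2 + 3*9 = -102*(7 - (3 + 0))*2 + 27 = -102*(7 - 1*3)*2 + 27 = -102*(7 - 3)*2 + 27 = -408*2 + 27 = -102*8 + 27 = -816 + 27 = -789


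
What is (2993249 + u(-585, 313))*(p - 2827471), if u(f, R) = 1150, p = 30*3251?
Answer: -8174532600459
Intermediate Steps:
p = 97530
(2993249 + u(-585, 313))*(p - 2827471) = (2993249 + 1150)*(97530 - 2827471) = 2994399*(-2729941) = -8174532600459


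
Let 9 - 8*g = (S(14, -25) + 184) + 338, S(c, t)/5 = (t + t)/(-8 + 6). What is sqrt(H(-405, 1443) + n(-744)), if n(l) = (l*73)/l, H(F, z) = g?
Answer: 3*I*sqrt(3)/2 ≈ 2.5981*I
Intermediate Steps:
S(c, t) = -5*t (S(c, t) = 5*((t + t)/(-8 + 6)) = 5*((2*t)/(-2)) = 5*((2*t)*(-1/2)) = 5*(-t) = -5*t)
g = -319/4 (g = 9/8 - ((-5*(-25) + 184) + 338)/8 = 9/8 - ((125 + 184) + 338)/8 = 9/8 - (309 + 338)/8 = 9/8 - 1/8*647 = 9/8 - 647/8 = -319/4 ≈ -79.750)
H(F, z) = -319/4
n(l) = 73 (n(l) = (73*l)/l = 73)
sqrt(H(-405, 1443) + n(-744)) = sqrt(-319/4 + 73) = sqrt(-27/4) = 3*I*sqrt(3)/2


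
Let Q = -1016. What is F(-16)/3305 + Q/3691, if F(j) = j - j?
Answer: -1016/3691 ≈ -0.27526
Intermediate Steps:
F(j) = 0
F(-16)/3305 + Q/3691 = 0/3305 - 1016/3691 = 0*(1/3305) - 1016*1/3691 = 0 - 1016/3691 = -1016/3691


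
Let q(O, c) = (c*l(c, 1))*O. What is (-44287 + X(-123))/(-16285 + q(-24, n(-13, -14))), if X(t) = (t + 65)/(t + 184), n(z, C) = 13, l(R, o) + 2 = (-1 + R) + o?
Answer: 2701565/1202737 ≈ 2.2462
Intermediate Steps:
l(R, o) = -3 + R + o (l(R, o) = -2 + ((-1 + R) + o) = -2 + (-1 + R + o) = -3 + R + o)
q(O, c) = O*c*(-2 + c) (q(O, c) = (c*(-3 + c + 1))*O = (c*(-2 + c))*O = O*c*(-2 + c))
X(t) = (65 + t)/(184 + t)
(-44287 + X(-123))/(-16285 + q(-24, n(-13, -14))) = (-44287 + (65 - 123)/(184 - 123))/(-16285 - 24*13*(-2 + 13)) = (-44287 - 58/61)/(-16285 - 24*13*11) = (-44287 + (1/61)*(-58))/(-16285 - 3432) = (-44287 - 58/61)/(-19717) = -2701565/61*(-1/19717) = 2701565/1202737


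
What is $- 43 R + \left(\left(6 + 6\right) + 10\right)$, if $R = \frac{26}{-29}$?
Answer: $\frac{1756}{29} \approx 60.552$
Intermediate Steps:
$R = - \frac{26}{29}$ ($R = 26 \left(- \frac{1}{29}\right) = - \frac{26}{29} \approx -0.89655$)
$- 43 R + \left(\left(6 + 6\right) + 10\right) = \left(-43\right) \left(- \frac{26}{29}\right) + \left(\left(6 + 6\right) + 10\right) = \frac{1118}{29} + \left(12 + 10\right) = \frac{1118}{29} + 22 = \frac{1756}{29}$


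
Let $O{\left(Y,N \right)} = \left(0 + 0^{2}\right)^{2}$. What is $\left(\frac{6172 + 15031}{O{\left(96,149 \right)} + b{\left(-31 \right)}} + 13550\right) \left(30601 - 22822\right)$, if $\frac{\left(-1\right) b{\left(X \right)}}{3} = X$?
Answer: $\frac{3322548329}{31} \approx 1.0718 \cdot 10^{8}$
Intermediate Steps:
$b{\left(X \right)} = - 3 X$
$O{\left(Y,N \right)} = 0$ ($O{\left(Y,N \right)} = \left(0 + 0\right)^{2} = 0^{2} = 0$)
$\left(\frac{6172 + 15031}{O{\left(96,149 \right)} + b{\left(-31 \right)}} + 13550\right) \left(30601 - 22822\right) = \left(\frac{6172 + 15031}{0 - -93} + 13550\right) \left(30601 - 22822\right) = \left(\frac{21203}{0 + 93} + 13550\right) 7779 = \left(\frac{21203}{93} + 13550\right) 7779 = \frac{1281353}{93} \cdot 7779 = \frac{3322548329}{31}$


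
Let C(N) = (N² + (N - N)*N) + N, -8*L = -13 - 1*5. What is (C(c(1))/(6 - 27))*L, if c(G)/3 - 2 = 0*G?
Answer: -9/2 ≈ -4.5000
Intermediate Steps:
L = 9/4 (L = -(-13 - 1*5)/8 = -(-13 - 5)/8 = -⅛*(-18) = 9/4 ≈ 2.2500)
c(G) = 6 (c(G) = 6 + 3*(0*G) = 6 + 3*0 = 6 + 0 = 6)
C(N) = N + N² (C(N) = (N² + 0*N) + N = (N² + 0) + N = N² + N = N + N²)
(C(c(1))/(6 - 27))*L = ((6*(1 + 6))/(6 - 27))*(9/4) = ((6*7)/(-21))*(9/4) = -1/21*42*(9/4) = -2*9/4 = -9/2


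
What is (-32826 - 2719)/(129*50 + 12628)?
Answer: -35545/19078 ≈ -1.8631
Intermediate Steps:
(-32826 - 2719)/(129*50 + 12628) = -35545/(6450 + 12628) = -35545/19078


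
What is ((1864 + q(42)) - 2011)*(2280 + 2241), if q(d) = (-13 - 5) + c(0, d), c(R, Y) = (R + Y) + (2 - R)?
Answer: -547041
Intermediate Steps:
c(R, Y) = 2 + Y
q(d) = -16 + d (q(d) = (-13 - 5) + (2 + d) = -18 + (2 + d) = -16 + d)
((1864 + q(42)) - 2011)*(2280 + 2241) = ((1864 + (-16 + 42)) - 2011)*(2280 + 2241) = ((1864 + 26) - 2011)*4521 = (1890 - 2011)*4521 = -121*4521 = -547041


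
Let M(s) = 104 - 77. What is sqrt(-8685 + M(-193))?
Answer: 3*I*sqrt(962) ≈ 93.048*I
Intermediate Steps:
M(s) = 27
sqrt(-8685 + M(-193)) = sqrt(-8685 + 27) = sqrt(-8658) = 3*I*sqrt(962)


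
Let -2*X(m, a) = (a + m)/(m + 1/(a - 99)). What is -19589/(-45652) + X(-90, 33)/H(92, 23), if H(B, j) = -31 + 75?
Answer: 57213313/135609266 ≈ 0.42190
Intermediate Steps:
H(B, j) = 44
X(m, a) = -(a + m)/(2*(m + 1/(-99 + a))) (X(m, a) = -(a + m)/(2*(m + 1/(a - 99))) = -(a + m)/(2*(m + 1/(-99 + a))))
-19589/(-45652) + X(-90, 33)/H(92, 23) = -19589/(-45652) + ((-1*33**2 + 99*33 + 99*(-90) - 1*33*(-90))/(2*(1 - 99*(-90) + 33*(-90))))/44 = -19589*(-1/45652) + ((-1*1089 + 3267 - 8910 + 2970)/(2*(1 + 8910 - 2970)))*(1/44) = 19589/45652 + ((1/2)*(-1089 + 3267 - 8910 + 2970)/5941)*(1/44) = 19589/45652 + ((1/2)*(1/5941)*(-3762))*(1/44) = 19589/45652 - 1881/5941*1/44 = 19589/45652 - 171/23764 = 57213313/135609266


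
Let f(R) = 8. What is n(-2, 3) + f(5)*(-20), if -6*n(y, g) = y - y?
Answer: -160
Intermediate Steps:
n(y, g) = 0 (n(y, g) = -(y - y)/6 = -⅙*0 = 0)
n(-2, 3) + f(5)*(-20) = 0 + 8*(-20) = 0 - 160 = -160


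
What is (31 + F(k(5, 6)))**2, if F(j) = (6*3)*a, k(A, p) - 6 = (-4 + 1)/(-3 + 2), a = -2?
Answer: 25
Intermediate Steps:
k(A, p) = 9 (k(A, p) = 6 + (-4 + 1)/(-3 + 2) = 6 - 3/(-1) = 6 - 3*(-1) = 6 + 3 = 9)
F(j) = -36 (F(j) = (6*3)*(-2) = 18*(-2) = -36)
(31 + F(k(5, 6)))**2 = (31 - 36)**2 = (-5)**2 = 25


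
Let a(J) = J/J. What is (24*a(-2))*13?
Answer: 312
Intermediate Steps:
a(J) = 1
(24*a(-2))*13 = (24*1)*13 = 24*13 = 312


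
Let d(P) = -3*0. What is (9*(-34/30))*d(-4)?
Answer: 0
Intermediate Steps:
d(P) = 0
(9*(-34/30))*d(-4) = (9*(-34/30))*0 = (9*(-34*1/30))*0 = (9*(-17/15))*0 = -51/5*0 = 0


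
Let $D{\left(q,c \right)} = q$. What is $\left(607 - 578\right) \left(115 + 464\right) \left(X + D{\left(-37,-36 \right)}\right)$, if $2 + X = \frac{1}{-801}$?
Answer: $- \frac{174850280}{267} \approx -6.5487 \cdot 10^{5}$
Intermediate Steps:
$X = - \frac{1603}{801}$ ($X = -2 + \frac{1}{-801} = -2 - \frac{1}{801} = - \frac{1603}{801} \approx -2.0012$)
$\left(607 - 578\right) \left(115 + 464\right) \left(X + D{\left(-37,-36 \right)}\right) = \left(607 - 578\right) \left(115 + 464\right) \left(- \frac{1603}{801} - 37\right) = 29 \cdot 579 \left(- \frac{31240}{801}\right) = 16791 \left(- \frac{31240}{801}\right) = - \frac{174850280}{267}$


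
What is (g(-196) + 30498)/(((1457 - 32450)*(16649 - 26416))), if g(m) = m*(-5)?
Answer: 31478/302708631 ≈ 0.00010399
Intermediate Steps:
g(m) = -5*m
(g(-196) + 30498)/(((1457 - 32450)*(16649 - 26416))) = (-5*(-196) + 30498)/(((1457 - 32450)*(16649 - 26416))) = (980 + 30498)/((-30993*(-9767))) = 31478/302708631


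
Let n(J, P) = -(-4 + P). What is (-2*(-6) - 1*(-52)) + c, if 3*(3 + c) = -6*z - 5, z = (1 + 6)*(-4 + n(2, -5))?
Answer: -32/3 ≈ -10.667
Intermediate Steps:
n(J, P) = 4 - P
z = 35 (z = (1 + 6)*(-4 + (4 - 1*(-5))) = 7*(-4 + (4 + 5)) = 7*(-4 + 9) = 7*5 = 35)
c = -224/3 (c = -3 + (-6*35 - 5)/3 = -3 + (-210 - 5)/3 = -3 + (⅓)*(-215) = -3 - 215/3 = -224/3 ≈ -74.667)
(-2*(-6) - 1*(-52)) + c = (-2*(-6) - 1*(-52)) - 224/3 = (12 + 52) - 224/3 = 64 - 224/3 = -32/3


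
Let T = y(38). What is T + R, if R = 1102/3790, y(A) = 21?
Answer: 40346/1895 ≈ 21.291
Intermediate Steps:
R = 551/1895 (R = 1102*(1/3790) = 551/1895 ≈ 0.29077)
T = 21
T + R = 21 + 551/1895 = 40346/1895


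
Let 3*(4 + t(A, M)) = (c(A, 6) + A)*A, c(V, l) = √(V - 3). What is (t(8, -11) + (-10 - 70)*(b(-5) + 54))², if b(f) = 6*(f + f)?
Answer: 247376 + 23872*√5/9 ≈ 2.5331e+5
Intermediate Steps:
b(f) = 12*f (b(f) = 6*(2*f) = 12*f)
c(V, l) = √(-3 + V)
t(A, M) = -4 + A*(A + √(-3 + A))/3 (t(A, M) = -4 + ((√(-3 + A) + A)*A)/3 = -4 + ((A + √(-3 + A))*A)/3 = -4 + (A*(A + √(-3 + A)))/3 = -4 + A*(A + √(-3 + A))/3)
(t(8, -11) + (-10 - 70)*(b(-5) + 54))² = ((-4 + (⅓)*8² + (⅓)*8*√(-3 + 8)) + (-10 - 70)*(12*(-5) + 54))² = ((-4 + (⅓)*64 + (⅓)*8*√5) - 80*(-60 + 54))² = ((-4 + 64/3 + 8*√5/3) - 80*(-6))² = ((52/3 + 8*√5/3) + 480)² = (1492/3 + 8*√5/3)²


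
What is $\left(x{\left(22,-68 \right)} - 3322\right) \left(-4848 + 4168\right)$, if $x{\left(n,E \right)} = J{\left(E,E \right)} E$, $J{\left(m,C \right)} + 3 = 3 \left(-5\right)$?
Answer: $1426640$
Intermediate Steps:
$J{\left(m,C \right)} = -18$ ($J{\left(m,C \right)} = -3 + 3 \left(-5\right) = -3 - 15 = -18$)
$x{\left(n,E \right)} = - 18 E$
$\left(x{\left(22,-68 \right)} - 3322\right) \left(-4848 + 4168\right) = \left(\left(-18\right) \left(-68\right) - 3322\right) \left(-4848 + 4168\right) = \left(1224 - 3322\right) \left(-680\right) = \left(-2098\right) \left(-680\right) = 1426640$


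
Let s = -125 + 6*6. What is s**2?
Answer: 7921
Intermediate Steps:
s = -89 (s = -125 + 36 = -89)
s**2 = (-89)**2 = 7921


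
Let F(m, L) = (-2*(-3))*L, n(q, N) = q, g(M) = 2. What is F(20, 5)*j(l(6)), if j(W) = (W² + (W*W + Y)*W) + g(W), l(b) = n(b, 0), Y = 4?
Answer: 8340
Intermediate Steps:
l(b) = b
j(W) = 2 + W² + W*(4 + W²) (j(W) = (W² + (W*W + 4)*W) + 2 = (W² + (W² + 4)*W) + 2 = (W² + (4 + W²)*W) + 2 = (W² + W*(4 + W²)) + 2 = 2 + W² + W*(4 + W²))
F(m, L) = 6*L
F(20, 5)*j(l(6)) = (6*5)*(2 + 6² + 6³ + 4*6) = 30*(2 + 36 + 216 + 24) = 30*278 = 8340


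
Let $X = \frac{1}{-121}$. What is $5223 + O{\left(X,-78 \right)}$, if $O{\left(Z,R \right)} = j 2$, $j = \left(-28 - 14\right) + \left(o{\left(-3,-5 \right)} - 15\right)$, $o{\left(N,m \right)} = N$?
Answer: $5103$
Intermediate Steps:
$X = - \frac{1}{121} \approx -0.0082645$
$j = -60$ ($j = \left(-28 - 14\right) - 18 = -42 - 18 = -60$)
$O{\left(Z,R \right)} = -120$ ($O{\left(Z,R \right)} = \left(-60\right) 2 = -120$)
$5223 + O{\left(X,-78 \right)} = 5223 - 120 = 5103$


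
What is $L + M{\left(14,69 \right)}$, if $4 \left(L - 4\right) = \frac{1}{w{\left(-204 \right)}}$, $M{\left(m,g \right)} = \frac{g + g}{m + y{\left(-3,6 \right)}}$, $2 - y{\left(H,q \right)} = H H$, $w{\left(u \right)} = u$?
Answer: $\frac{135449}{5712} \approx 23.713$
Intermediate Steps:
$y{\left(H,q \right)} = 2 - H^{2}$ ($y{\left(H,q \right)} = 2 - H H = 2 - H^{2}$)
$M{\left(m,g \right)} = \frac{2 g}{-7 + m}$ ($M{\left(m,g \right)} = \frac{g + g}{m + \left(2 - \left(-3\right)^{2}\right)} = \frac{2 g}{m + \left(2 - 9\right)} = \frac{2 g}{m - 7} = \frac{2 g}{-7 + m}$)
$L = \frac{3263}{816}$ ($L = 4 + \frac{1}{4 \left(-204\right)} = 4 + \frac{1}{4} \left(- \frac{1}{204}\right) = 4 - \frac{1}{816} = \frac{3263}{816} \approx 3.9988$)
$L + M{\left(14,69 \right)} = \frac{3263}{816} + 2 \cdot 69 \frac{1}{-7 + 14} = \frac{3263}{816} + 2 \cdot 69 \cdot \frac{1}{7} = \frac{3263}{816} + \frac{138}{7} = \frac{135449}{5712}$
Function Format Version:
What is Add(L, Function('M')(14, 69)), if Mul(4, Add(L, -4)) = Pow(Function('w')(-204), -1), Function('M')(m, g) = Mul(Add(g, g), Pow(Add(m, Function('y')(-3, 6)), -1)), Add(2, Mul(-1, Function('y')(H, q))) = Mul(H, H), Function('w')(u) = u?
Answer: Rational(135449, 5712) ≈ 23.713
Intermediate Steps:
Function('y')(H, q) = Add(2, Mul(-1, Pow(H, 2))) (Function('y')(H, q) = Add(2, Mul(-1, Mul(H, H))) = Add(2, Mul(-1, Pow(H, 2))))
Function('M')(m, g) = Mul(2, g, Pow(Add(-7, m), -1)) (Function('M')(m, g) = Mul(Add(g, g), Pow(Add(m, Add(2, Mul(-1, Pow(-3, 2)))), -1)) = Mul(Mul(2, g), Pow(Add(m, Add(2, Mul(-1, 9))), -1)) = Mul(Mul(2, g), Pow(Add(m, Add(2, -9)), -1)) = Mul(Mul(2, g), Pow(Add(m, -7), -1)) = Mul(Mul(2, g), Pow(Add(-7, m), -1)) = Mul(2, g, Pow(Add(-7, m), -1)))
L = Rational(3263, 816) (L = Add(4, Mul(Rational(1, 4), Pow(-204, -1))) = Add(4, Mul(Rational(1, 4), Rational(-1, 204))) = Add(4, Rational(-1, 816)) = Rational(3263, 816) ≈ 3.9988)
Add(L, Function('M')(14, 69)) = Add(Rational(3263, 816), Mul(2, 69, Pow(Add(-7, 14), -1))) = Add(Rational(3263, 816), Mul(2, 69, Pow(7, -1))) = Add(Rational(3263, 816), Mul(2, 69, Rational(1, 7))) = Add(Rational(3263, 816), Rational(138, 7)) = Rational(135449, 5712)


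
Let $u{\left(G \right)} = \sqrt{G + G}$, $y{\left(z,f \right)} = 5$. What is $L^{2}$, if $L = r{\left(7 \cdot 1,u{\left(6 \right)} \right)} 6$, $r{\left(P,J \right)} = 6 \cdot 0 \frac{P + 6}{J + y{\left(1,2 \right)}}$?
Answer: $0$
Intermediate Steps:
$u{\left(G \right)} = \sqrt{2} \sqrt{G}$ ($u{\left(G \right)} = \sqrt{2 G} = \sqrt{2} \sqrt{G}$)
$r{\left(P,J \right)} = 0$ ($r{\left(P,J \right)} = 6 \cdot 0 \frac{P + 6}{J + 5} = 0 \frac{6 + P}{5 + J} = 0$)
$L = 0$ ($L = 0 \cdot 6 = 0$)
$L^{2} = 0^{2} = 0$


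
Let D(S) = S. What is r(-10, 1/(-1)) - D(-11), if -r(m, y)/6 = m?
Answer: 71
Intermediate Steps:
r(m, y) = -6*m
r(-10, 1/(-1)) - D(-11) = -6*(-10) - 1*(-11) = 60 + 11 = 71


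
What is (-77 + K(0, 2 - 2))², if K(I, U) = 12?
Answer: 4225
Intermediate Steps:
(-77 + K(0, 2 - 2))² = (-77 + 12)² = (-65)² = 4225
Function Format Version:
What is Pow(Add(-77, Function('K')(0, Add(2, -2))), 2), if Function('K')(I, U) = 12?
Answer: 4225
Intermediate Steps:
Pow(Add(-77, Function('K')(0, Add(2, -2))), 2) = Pow(Add(-77, 12), 2) = Pow(-65, 2) = 4225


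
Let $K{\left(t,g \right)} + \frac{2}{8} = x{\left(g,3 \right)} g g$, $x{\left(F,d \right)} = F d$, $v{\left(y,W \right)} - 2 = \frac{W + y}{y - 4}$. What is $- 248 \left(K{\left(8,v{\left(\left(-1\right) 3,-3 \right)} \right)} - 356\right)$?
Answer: $\frac{24352050}{343} \approx 70997.0$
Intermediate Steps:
$v{\left(y,W \right)} = 2 + \frac{W + y}{-4 + y}$ ($v{\left(y,W \right)} = 2 + \frac{W + y}{y - 4} = 2 + \frac{W + y}{-4 + y}$)
$K{\left(t,g \right)} = - \frac{1}{4} + 3 g^{3}$ ($K{\left(t,g \right)} = - \frac{1}{4} + g 3 g g = - \frac{1}{4} + 3 g g g = - \frac{1}{4} + 3 g^{2} g = - \frac{1}{4} + 3 g^{3}$)
$- 248 \left(K{\left(8,v{\left(\left(-1\right) 3,-3 \right)} \right)} - 356\right) = - 248 \left(\left(- \frac{1}{4} + 3 \left(\frac{-8 - 3 + 3 \left(\left(-1\right) 3\right)}{-4 - 3}\right)^{3}\right) - 356\right) = - 248 \left(\left(- \frac{1}{4} + 3 \left(\frac{-8 - 3 + 3 \left(-3\right)}{-4 - 3}\right)^{3}\right) - 356\right) = - 248 \left(\left(- \frac{1}{4} + 3 \left(\frac{-8 - 3 - 9}{-7}\right)^{3}\right) - 356\right) = - 248 \left(\left(- \frac{1}{4} + 3 \left(\left(- \frac{1}{7}\right) \left(-20\right)\right)^{3}\right) - 356\right) = - 248 \left(\left(- \frac{1}{4} + 3 \left(\frac{20}{7}\right)^{3}\right) - 356\right) = - 248 \left(\left(- \frac{1}{4} + 3 \cdot \frac{8000}{343}\right) - 356\right) = - 248 \left(\left(- \frac{1}{4} + \frac{24000}{343}\right) - 356\right) = - 248 \left(\frac{95657}{1372} - 356\right) = \left(-248\right) \left(- \frac{392775}{1372}\right) = \frac{24352050}{343}$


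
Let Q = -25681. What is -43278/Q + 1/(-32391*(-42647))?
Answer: 980054416267/581560549317 ≈ 1.6852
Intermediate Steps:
-43278/Q + 1/(-32391*(-42647)) = -43278/(-25681) + 1/(-32391*(-42647)) = -43278*(-1/25681) - 1/32391*(-1/42647) = 43278/25681 + 1/1381378977 = 980054416267/581560549317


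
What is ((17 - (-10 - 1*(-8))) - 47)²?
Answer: 784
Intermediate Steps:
((17 - (-10 - 1*(-8))) - 47)² = ((17 - (-10 + 8)) - 47)² = ((17 - 1*(-2)) - 47)² = ((17 + 2) - 47)² = (19 - 47)² = (-28)² = 784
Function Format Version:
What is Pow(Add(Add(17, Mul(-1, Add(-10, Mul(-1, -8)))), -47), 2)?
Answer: 784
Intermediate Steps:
Pow(Add(Add(17, Mul(-1, Add(-10, Mul(-1, -8)))), -47), 2) = Pow(Add(Add(17, Mul(-1, Add(-10, 8))), -47), 2) = Pow(Add(Add(17, Mul(-1, -2)), -47), 2) = Pow(Add(Add(17, 2), -47), 2) = Pow(Add(19, -47), 2) = Pow(-28, 2) = 784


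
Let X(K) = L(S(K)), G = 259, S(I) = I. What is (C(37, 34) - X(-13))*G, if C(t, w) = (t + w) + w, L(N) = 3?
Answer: 26418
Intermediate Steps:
C(t, w) = t + 2*w
X(K) = 3
(C(37, 34) - X(-13))*G = ((37 + 2*34) - 1*3)*259 = ((37 + 68) - 3)*259 = (105 - 3)*259 = 102*259 = 26418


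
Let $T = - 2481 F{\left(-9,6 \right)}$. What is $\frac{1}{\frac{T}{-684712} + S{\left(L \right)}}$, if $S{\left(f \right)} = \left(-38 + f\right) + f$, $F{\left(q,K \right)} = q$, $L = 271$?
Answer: $\frac{684712}{345072519} \approx 0.0019843$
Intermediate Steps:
$T = 22329$ ($T = \left(-2481\right) \left(-9\right) = 22329$)
$S{\left(f \right)} = -38 + 2 f$
$\frac{1}{\frac{T}{-684712} + S{\left(L \right)}} = \frac{1}{\frac{22329}{-684712} + \left(-38 + 2 \cdot 271\right)} = \frac{1}{22329 \left(- \frac{1}{684712}\right) + \left(-38 + 542\right)} = \frac{1}{- \frac{22329}{684712} + 504} = \frac{1}{\frac{345072519}{684712}} = \frac{684712}{345072519}$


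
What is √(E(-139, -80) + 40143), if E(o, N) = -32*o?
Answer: √44591 ≈ 211.17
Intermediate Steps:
√(E(-139, -80) + 40143) = √(-32*(-139) + 40143) = √(4448 + 40143) = √44591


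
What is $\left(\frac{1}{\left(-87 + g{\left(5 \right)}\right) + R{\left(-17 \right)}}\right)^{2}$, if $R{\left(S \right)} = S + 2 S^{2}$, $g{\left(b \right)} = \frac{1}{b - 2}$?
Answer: $\frac{9}{2024929} \approx 4.4446 \cdot 10^{-6}$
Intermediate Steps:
$g{\left(b \right)} = \frac{1}{-2 + b}$
$\left(\frac{1}{\left(-87 + g{\left(5 \right)}\right) + R{\left(-17 \right)}}\right)^{2} = \left(\frac{1}{\left(-87 + \frac{1}{-2 + 5}\right) - 17 \left(1 + 2 \left(-17\right)\right)}\right)^{2} = \left(\frac{1}{\left(-87 + \frac{1}{3}\right) - 17 \left(1 - 34\right)}\right)^{2} = \left(\frac{1}{\left(-87 + \frac{1}{3}\right) - -561}\right)^{2} = \left(\frac{1}{- \frac{260}{3} + 561}\right)^{2} = \left(\frac{1}{\frac{1423}{3}}\right)^{2} = \left(\frac{3}{1423}\right)^{2} = \frac{9}{2024929}$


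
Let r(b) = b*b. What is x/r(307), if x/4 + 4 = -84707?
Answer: -338844/94249 ≈ -3.5952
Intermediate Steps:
x = -338844 (x = -16 + 4*(-84707) = -16 - 338828 = -338844)
r(b) = b**2
x/r(307) = -338844/(307**2) = -338844/94249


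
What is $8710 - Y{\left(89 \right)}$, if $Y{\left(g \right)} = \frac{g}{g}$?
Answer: $8709$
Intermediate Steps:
$Y{\left(g \right)} = 1$
$8710 - Y{\left(89 \right)} = 8710 - 1 = 8709$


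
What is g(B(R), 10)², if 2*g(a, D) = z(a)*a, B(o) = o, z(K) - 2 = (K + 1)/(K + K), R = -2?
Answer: 81/16 ≈ 5.0625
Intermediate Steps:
z(K) = 2 + (1 + K)/(2*K) (z(K) = 2 + (K + 1)/(K + K) = 2 + (1 + K)/((2*K)) = 2 + (1 + K)*(1/(2*K)) = 2 + (1 + K)/(2*K))
g(a, D) = ¼ + 5*a/4 (g(a, D) = (((1 + 5*a)/(2*a))*a)/2 = (½ + 5*a/2)/2 = ¼ + 5*a/4)
g(B(R), 10)² = (¼ + (5/4)*(-2))² = (¼ - 5/2)² = (-9/4)² = 81/16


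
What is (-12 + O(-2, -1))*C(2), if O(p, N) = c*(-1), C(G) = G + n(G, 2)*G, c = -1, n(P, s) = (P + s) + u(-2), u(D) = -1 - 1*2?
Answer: -44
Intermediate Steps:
u(D) = -3 (u(D) = -1 - 2 = -3)
n(P, s) = -3 + P + s (n(P, s) = (P + s) - 3 = -3 + P + s)
C(G) = G + G*(-1 + G) (C(G) = G + (-3 + G + 2)*G = G + (-1 + G)*G = G + G*(-1 + G))
O(p, N) = 1 (O(p, N) = -1*(-1) = 1)
(-12 + O(-2, -1))*C(2) = (-12 + 1)*2**2 = -11*4 = -44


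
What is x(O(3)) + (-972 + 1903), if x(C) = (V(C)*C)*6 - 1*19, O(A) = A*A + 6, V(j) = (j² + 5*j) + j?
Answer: 29262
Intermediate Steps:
V(j) = j² + 6*j
O(A) = 6 + A² (O(A) = A² + 6 = 6 + A²)
x(C) = -19 + 6*C²*(6 + C) (x(C) = ((C*(6 + C))*C)*6 - 1*19 = (C²*(6 + C))*6 - 19 = 6*C²*(6 + C) - 19 = -19 + 6*C²*(6 + C))
x(O(3)) + (-972 + 1903) = (-19 + 6*(6 + 3²)²*(6 + (6 + 3²))) + (-972 + 1903) = (-19 + 6*(6 + 9)²*(6 + (6 + 9))) + 931 = (-19 + 6*15²*(6 + 15)) + 931 = (-19 + 6*225*21) + 931 = (-19 + 28350) + 931 = 28331 + 931 = 29262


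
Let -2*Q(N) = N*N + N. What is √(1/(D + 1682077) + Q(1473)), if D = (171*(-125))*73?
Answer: I*√16079245469677502/121702 ≈ 1041.9*I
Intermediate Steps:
D = -1560375 (D = -21375*73 = -1560375)
Q(N) = -N/2 - N²/2 (Q(N) = -(N*N + N)/2 = -(N² + N)/2 = -(N + N²)/2 = -N/2 - N²/2)
√(1/(D + 1682077) + Q(1473)) = √(1/(-1560375 + 1682077) - ½*1473*(1 + 1473)) = √(1/121702 - ½*1473*1474) = √(1/121702 - 1085601) = √(-132119812901/121702) = I*√16079245469677502/121702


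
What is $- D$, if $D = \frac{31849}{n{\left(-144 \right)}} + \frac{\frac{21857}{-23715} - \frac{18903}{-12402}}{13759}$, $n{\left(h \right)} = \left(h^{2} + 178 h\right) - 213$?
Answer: $\frac{367187053480501}{58902063946830} \approx 6.2339$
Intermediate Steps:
$n{\left(h \right)} = -213 + h^{2} + 178 h$
$D = - \frac{367187053480501}{58902063946830}$ ($D = \frac{31849}{-213 + \left(-144\right)^{2} + 178 \left(-144\right)} + \frac{\frac{21857}{-23715} - \frac{18903}{-12402}}{13759} = \frac{31849}{-213 + 20736 - 25632} + \left(21857 \left(- \frac{1}{23715}\right) - - \frac{6301}{4134}\right) \frac{1}{13759} = \frac{31849}{-5109} + \left(- \frac{21857}{23715} + \frac{6301}{4134}\right) \frac{1}{13759} = 31849 \left(- \frac{1}{5109}\right) + \frac{19690459}{32679270} \cdot \frac{1}{13759} = - \frac{31849}{5109} + \frac{19690459}{449634075930} = - \frac{367187053480501}{58902063946830} \approx -6.2339$)
$- D = \left(-1\right) \left(- \frac{367187053480501}{58902063946830}\right) = \frac{367187053480501}{58902063946830}$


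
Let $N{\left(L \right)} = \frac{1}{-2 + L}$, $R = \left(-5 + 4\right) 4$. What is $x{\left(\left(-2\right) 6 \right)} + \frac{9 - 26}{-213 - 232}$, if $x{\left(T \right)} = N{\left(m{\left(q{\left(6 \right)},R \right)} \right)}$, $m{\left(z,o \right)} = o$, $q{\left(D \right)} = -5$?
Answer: $- \frac{343}{2670} \approx -0.12846$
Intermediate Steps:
$R = -4$ ($R = \left(-1\right) 4 = -4$)
$x{\left(T \right)} = - \frac{1}{6}$ ($x{\left(T \right)} = \frac{1}{-2 - 4} = \frac{1}{-6} = - \frac{1}{6}$)
$x{\left(\left(-2\right) 6 \right)} + \frac{9 - 26}{-213 - 232} = - \frac{1}{6} + \frac{9 - 26}{-213 - 232} = - \frac{1}{6} - \frac{17}{-445} = - \frac{1}{6} - - \frac{17}{445} = - \frac{1}{6} + \frac{17}{445} = - \frac{343}{2670}$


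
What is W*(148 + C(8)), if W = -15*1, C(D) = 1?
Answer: -2235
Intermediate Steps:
W = -15
W*(148 + C(8)) = -15*(148 + 1) = -15*149 = -2235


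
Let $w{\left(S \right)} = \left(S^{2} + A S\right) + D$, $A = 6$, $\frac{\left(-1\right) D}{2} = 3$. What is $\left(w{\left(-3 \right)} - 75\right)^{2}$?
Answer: $8100$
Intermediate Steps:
$D = -6$ ($D = \left(-2\right) 3 = -6$)
$w{\left(S \right)} = -6 + S^{2} + 6 S$ ($w{\left(S \right)} = \left(S^{2} + 6 S\right) - 6 = -6 + S^{2} + 6 S$)
$\left(w{\left(-3 \right)} - 75\right)^{2} = \left(\left(-6 + \left(-3\right)^{2} + 6 \left(-3\right)\right) - 75\right)^{2} = \left(\left(-6 + 9 - 18\right) - 75\right)^{2} = \left(-15 - 75\right)^{2} = \left(-90\right)^{2} = 8100$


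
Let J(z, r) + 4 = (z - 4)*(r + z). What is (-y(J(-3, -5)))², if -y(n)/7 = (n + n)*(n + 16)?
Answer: 2450646016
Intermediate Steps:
J(z, r) = -4 + (-4 + z)*(r + z) (J(z, r) = -4 + (z - 4)*(r + z) = -4 + (-4 + z)*(r + z))
y(n) = -14*n*(16 + n) (y(n) = -7*(n + n)*(n + 16) = -7*2*n*(16 + n) = -14*n*(16 + n))
(-y(J(-3, -5)))² = (-(-14)*(-4 + (-3)² - 4*(-5) - 4*(-3) - 5*(-3))*(16 + (-4 + (-3)² - 4*(-5) - 4*(-3) - 5*(-3))))² = (-(-14)*(-4 + 9 + 20 + 12 + 15)*(16 + (-4 + 9 + 20 + 12 + 15)))² = (-(-14)*52*(16 + 52))² = (-(-14)*52*68)² = (-1*(-49504))² = 49504² = 2450646016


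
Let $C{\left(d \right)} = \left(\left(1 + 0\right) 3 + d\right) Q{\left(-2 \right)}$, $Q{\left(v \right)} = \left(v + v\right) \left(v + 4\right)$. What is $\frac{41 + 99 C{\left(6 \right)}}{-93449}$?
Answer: $\frac{7087}{93449} \approx 0.075838$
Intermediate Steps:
$Q{\left(v \right)} = 2 v \left(4 + v\right)$
$C{\left(d \right)} = -24 - 8 d$ ($C{\left(d \right)} = \left(\left(1 + 0\right) 3 + d\right) 2 \left(-2\right) \left(4 - 2\right) = \left(1 \cdot 3 + d\right) 2 \left(-2\right) 2 = \left(3 + d\right) \left(-8\right) = -24 - 8 d$)
$\frac{41 + 99 C{\left(6 \right)}}{-93449} = \frac{41 + 99 \left(-24 - 48\right)}{-93449} = \left(41 + 99 \left(-24 - 48\right)\right) \left(- \frac{1}{93449}\right) = \left(41 + 99 \left(-72\right)\right) \left(- \frac{1}{93449}\right) = \left(41 - 7128\right) \left(- \frac{1}{93449}\right) = \left(-7087\right) \left(- \frac{1}{93449}\right) = \frac{7087}{93449}$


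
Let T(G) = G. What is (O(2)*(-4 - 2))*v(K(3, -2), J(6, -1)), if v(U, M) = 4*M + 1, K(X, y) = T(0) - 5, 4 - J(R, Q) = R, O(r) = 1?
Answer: 42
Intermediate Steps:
J(R, Q) = 4 - R
K(X, y) = -5 (K(X, y) = 0 - 5 = -5)
v(U, M) = 1 + 4*M
(O(2)*(-4 - 2))*v(K(3, -2), J(6, -1)) = (1*(-4 - 2))*(1 + 4*(4 - 1*6)) = (1*(-6))*(1 + 4*(4 - 6)) = -6*(1 + 4*(-2)) = -6*(1 - 8) = -6*(-7) = 42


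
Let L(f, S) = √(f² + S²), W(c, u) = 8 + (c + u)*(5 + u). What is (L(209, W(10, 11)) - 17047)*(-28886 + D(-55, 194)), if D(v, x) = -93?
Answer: 494005013 - 28979*√162017 ≈ 4.8234e+8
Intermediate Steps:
W(c, u) = 8 + (5 + u)*(c + u)
L(f, S) = √(S² + f²)
(L(209, W(10, 11)) - 17047)*(-28886 + D(-55, 194)) = (√((8 + 11² + 5*10 + 5*11 + 10*11)² + 209²) - 17047)*(-28886 - 93) = (√((8 + 121 + 50 + 55 + 110)² + 43681) - 17047)*(-28979) = (√(344² + 43681) - 17047)*(-28979) = (√(118336 + 43681) - 17047)*(-28979) = (√162017 - 17047)*(-28979) = (-17047 + √162017)*(-28979) = 494005013 - 28979*√162017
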